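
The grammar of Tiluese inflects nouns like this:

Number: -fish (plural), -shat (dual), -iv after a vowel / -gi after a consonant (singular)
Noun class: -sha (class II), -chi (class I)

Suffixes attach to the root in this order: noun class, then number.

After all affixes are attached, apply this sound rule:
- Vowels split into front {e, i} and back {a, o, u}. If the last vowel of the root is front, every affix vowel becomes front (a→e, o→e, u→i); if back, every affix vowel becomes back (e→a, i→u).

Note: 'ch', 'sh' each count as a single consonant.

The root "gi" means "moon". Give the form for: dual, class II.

gisheshet

Attach noun class class II -sha → gisha.
Attach number dual -shat → gishashat.
Apply vowel harmony: gishashat → gisheshet.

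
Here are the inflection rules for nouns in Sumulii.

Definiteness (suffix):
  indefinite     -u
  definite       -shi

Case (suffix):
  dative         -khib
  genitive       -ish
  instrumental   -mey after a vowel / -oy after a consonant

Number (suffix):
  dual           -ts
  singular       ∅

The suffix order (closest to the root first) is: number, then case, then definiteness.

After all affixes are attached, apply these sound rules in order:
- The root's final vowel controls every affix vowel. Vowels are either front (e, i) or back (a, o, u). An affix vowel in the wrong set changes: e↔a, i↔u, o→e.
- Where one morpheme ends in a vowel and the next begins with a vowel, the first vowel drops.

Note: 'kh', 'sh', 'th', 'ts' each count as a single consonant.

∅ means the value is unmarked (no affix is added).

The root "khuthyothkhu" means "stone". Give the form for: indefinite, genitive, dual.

khuthyothkhutsushu

Attach number dual -ts → khuthyothkhuts.
Attach case genitive -ish → khuthyothkhutsish.
Attach definiteness indefinite -u → khuthyothkhutsishu.
Apply vowel harmony: khuthyothkhutsishu → khuthyothkhutsushu.
Vowel deletion: no change.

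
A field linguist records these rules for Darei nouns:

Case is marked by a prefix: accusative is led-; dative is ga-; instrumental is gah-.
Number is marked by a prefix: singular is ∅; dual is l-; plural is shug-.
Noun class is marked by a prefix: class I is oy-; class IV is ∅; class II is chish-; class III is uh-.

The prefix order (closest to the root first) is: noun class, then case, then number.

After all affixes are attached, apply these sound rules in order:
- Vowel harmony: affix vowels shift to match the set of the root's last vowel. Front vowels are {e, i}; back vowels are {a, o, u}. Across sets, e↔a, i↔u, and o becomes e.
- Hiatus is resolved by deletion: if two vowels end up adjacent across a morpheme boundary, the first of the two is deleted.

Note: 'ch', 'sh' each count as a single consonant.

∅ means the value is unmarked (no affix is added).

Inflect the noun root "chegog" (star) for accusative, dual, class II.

Attach noun class class II chish- → chishchegog.
Attach case accusative led- → ledchishchegog.
Attach number dual l- → lledchishchegog.
Apply vowel harmony: lledchishchegog → lladchushchegog.
Vowel deletion: no change.

lladchushchegog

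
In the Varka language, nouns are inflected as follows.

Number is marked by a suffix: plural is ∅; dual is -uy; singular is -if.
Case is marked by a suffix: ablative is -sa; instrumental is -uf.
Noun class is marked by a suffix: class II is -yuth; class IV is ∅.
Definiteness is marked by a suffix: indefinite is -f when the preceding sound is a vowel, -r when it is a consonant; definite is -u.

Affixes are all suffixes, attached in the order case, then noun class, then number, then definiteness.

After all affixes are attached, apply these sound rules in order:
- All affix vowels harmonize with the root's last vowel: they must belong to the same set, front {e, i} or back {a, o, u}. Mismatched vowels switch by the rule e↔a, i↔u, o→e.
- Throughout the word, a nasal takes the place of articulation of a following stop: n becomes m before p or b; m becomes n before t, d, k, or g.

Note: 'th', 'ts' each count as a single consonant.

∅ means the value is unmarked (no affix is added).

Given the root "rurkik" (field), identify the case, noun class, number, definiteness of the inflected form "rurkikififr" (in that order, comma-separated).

instrumental, class IV, singular, indefinite

Segment: rurkik-uf-if-r.
case: -uf → instrumental.
noun class: ∅ → class IV.
number: -if → singular.
definiteness: -f/r → indefinite.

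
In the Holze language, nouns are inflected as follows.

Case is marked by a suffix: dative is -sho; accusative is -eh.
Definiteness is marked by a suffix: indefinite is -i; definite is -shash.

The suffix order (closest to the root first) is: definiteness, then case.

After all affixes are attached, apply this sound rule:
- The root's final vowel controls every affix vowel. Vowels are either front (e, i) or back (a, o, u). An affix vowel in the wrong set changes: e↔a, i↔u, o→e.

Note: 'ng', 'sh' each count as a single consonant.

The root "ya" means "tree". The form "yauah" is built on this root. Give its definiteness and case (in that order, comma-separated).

indefinite, accusative

Segment: ya-i-eh.
definiteness: -i → indefinite.
case: -eh → accusative.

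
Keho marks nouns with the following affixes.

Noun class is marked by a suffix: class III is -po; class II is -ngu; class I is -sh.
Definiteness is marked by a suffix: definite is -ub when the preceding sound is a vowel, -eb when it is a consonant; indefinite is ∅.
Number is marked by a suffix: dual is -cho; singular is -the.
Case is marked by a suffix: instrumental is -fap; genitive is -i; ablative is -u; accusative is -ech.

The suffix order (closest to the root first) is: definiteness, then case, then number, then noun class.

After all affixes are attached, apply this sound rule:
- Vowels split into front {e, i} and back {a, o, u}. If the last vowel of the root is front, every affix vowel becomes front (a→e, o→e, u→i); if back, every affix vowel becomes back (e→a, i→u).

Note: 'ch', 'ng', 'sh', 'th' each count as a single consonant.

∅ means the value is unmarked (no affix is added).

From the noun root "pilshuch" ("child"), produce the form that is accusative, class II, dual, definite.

Attach definiteness definite -eb (after consonant 'ch') → pilshucheb.
Attach case accusative -ech → pilshuchebech.
Attach number dual -cho → pilshuchebechcho.
Attach noun class class II -ngu → pilshuchebechchongu.
Apply vowel harmony: pilshuchebechchongu → pilshuchabachchongu.

pilshuchabachchongu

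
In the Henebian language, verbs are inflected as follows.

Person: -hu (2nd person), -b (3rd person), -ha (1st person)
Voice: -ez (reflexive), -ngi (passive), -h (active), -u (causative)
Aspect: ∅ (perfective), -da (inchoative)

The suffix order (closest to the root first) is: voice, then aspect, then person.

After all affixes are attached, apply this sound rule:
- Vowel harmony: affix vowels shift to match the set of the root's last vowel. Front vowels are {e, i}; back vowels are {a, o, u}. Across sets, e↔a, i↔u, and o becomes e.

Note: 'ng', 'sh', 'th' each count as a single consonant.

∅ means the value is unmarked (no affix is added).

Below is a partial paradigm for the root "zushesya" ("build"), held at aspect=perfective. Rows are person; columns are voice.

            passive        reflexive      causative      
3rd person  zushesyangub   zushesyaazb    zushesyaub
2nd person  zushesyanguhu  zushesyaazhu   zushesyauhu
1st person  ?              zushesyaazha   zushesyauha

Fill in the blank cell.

Attach voice passive -ngi → zushesyangi.
aspect = perfective: zero marking, form stays zushesyangi.
Attach person 1st person -ha → zushesyangiha.
Apply vowel harmony: zushesyangiha → zushesyanguha.

zushesyanguha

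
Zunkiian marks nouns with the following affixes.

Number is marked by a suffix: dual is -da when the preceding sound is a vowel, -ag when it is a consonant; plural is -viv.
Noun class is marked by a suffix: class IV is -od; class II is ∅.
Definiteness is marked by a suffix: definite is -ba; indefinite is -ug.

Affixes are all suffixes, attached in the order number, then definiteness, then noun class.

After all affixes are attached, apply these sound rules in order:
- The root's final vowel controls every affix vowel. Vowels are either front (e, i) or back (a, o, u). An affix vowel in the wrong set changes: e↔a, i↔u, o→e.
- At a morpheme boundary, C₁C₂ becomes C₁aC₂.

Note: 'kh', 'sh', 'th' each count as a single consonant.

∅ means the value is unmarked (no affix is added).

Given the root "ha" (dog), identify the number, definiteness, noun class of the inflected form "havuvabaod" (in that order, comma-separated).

Segment: ha-viv-ba-od.
number: -viv → plural.
definiteness: -ba → definite.
noun class: -od → class IV.

plural, definite, class IV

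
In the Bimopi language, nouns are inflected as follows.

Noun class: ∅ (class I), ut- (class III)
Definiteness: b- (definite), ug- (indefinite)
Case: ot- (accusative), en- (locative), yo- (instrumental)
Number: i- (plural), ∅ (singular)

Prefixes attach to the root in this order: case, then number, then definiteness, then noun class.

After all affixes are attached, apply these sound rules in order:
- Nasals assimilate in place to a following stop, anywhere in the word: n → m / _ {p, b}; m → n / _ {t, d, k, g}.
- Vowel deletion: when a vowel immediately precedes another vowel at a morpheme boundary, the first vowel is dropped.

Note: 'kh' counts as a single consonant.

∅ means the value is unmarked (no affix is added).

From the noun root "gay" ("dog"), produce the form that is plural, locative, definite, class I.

bengay

Attach case locative en- → engay.
Attach number plural i- → iengay.
Attach definiteness definite b- → biengay.
noun class = class I: zero marking, form stays biengay.
Nasal assimilation: no change.
Apply vowel deletion: biengay → bengay.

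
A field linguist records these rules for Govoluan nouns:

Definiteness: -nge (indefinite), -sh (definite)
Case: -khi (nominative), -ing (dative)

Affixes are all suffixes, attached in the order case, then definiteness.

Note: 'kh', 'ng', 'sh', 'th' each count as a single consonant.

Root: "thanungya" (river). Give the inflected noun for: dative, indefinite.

thanungyaingnge

Attach case dative -ing → thanungyaing.
Attach definiteness indefinite -nge → thanungyaingnge.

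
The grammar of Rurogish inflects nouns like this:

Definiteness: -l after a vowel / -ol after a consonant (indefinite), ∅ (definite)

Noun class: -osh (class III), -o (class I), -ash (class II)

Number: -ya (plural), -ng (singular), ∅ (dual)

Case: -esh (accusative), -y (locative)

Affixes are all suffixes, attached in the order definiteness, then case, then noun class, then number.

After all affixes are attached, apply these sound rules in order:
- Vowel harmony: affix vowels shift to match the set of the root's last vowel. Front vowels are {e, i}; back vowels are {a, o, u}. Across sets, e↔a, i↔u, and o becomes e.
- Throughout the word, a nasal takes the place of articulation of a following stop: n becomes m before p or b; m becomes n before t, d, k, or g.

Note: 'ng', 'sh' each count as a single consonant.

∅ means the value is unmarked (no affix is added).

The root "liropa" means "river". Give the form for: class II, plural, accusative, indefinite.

Attach definiteness indefinite -l (after vowel 'a') → liropal.
Attach case accusative -esh → liropalesh.
Attach noun class class II -ash → liropaleshash.
Attach number plural -ya → liropaleshashya.
Apply vowel harmony: liropaleshashya → liropalashashya.
Nasal assimilation: no change.

liropalashashya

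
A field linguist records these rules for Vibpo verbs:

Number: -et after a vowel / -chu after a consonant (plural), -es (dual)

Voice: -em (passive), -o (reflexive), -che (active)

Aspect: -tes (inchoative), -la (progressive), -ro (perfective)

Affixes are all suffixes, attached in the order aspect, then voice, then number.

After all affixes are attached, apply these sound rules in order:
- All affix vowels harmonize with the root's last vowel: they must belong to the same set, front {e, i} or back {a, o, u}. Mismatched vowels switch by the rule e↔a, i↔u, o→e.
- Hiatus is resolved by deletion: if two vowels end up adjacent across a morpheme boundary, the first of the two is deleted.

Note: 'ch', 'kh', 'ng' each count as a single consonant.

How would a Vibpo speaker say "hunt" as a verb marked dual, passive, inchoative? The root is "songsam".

songsamtasamas

Attach aspect inchoative -tes → songsamtes.
Attach voice passive -em → songsamtesem.
Attach number dual -es → songsamtesemes.
Apply vowel harmony: songsamtesemes → songsamtasamas.
Vowel deletion: no change.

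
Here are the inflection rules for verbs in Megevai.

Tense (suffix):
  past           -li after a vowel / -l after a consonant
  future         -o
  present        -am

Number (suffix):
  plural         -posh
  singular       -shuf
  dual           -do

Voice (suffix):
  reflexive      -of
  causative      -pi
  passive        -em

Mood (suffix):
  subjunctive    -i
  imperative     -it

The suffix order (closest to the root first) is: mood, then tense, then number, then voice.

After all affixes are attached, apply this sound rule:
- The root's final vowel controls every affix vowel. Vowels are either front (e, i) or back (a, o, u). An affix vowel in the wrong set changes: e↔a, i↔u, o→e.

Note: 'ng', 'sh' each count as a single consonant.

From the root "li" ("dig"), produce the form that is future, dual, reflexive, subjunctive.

Attach mood subjunctive -i → lii.
Attach tense future -o → liio.
Attach number dual -do → liiodo.
Attach voice reflexive -of → liiodoof.
Apply vowel harmony: liiodoof → liiedeef.

liiedeef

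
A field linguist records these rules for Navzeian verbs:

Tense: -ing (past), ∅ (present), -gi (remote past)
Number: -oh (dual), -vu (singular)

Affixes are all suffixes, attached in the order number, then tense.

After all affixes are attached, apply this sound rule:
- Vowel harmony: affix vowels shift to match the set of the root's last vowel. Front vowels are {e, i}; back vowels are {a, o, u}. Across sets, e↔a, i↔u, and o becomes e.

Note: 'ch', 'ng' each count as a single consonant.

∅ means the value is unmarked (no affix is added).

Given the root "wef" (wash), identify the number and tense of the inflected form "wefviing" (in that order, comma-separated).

singular, past

Segment: wef-vu-ing.
number: -vu → singular.
tense: -ing → past.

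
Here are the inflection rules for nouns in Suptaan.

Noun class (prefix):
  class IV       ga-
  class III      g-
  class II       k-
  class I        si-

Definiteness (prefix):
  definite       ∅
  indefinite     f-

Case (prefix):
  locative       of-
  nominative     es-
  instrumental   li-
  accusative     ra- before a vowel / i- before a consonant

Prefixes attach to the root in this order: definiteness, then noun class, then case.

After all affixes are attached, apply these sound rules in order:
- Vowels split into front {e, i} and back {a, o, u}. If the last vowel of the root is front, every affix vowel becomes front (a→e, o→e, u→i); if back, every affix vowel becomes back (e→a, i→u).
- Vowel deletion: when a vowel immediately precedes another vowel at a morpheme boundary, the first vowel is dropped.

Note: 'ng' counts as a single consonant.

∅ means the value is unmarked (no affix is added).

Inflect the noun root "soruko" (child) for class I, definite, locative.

ofsusoruko

definiteness = definite: zero marking, form stays soruko.
Attach noun class class I si- → sisoruko.
Attach case locative of- → ofsisoruko.
Apply vowel harmony: ofsisoruko → ofsusoruko.
Vowel deletion: no change.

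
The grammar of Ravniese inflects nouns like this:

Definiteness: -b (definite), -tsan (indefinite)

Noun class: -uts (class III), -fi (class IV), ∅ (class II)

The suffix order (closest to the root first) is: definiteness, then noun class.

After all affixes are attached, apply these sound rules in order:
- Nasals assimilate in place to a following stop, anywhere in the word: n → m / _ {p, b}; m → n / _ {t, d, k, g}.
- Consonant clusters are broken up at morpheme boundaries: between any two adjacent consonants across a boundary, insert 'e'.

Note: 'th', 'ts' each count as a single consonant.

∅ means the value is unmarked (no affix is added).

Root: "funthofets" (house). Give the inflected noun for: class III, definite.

funthofetsebuts

Attach definiteness definite -b → funthofetsb.
Attach noun class class III -uts → funthofetsbuts.
Nasal assimilation: no change.
Apply epenthesis: funthofetsbuts → funthofetsebuts.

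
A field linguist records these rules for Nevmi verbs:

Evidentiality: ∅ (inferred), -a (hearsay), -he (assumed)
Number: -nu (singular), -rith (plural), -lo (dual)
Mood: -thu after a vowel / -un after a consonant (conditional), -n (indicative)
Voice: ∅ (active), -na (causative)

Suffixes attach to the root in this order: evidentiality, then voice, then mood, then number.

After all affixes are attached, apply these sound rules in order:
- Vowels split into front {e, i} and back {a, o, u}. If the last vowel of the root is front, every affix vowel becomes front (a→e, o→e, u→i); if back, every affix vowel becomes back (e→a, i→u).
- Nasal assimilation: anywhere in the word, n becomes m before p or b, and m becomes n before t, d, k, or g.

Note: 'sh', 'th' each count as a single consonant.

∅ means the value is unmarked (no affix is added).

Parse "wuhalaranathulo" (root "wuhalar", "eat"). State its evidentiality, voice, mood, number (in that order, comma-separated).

Segment: wuhalar-a-na-thu-lo.
evidentiality: -a → hearsay.
voice: -na → causative.
mood: -thu/un → conditional.
number: -lo → dual.

hearsay, causative, conditional, dual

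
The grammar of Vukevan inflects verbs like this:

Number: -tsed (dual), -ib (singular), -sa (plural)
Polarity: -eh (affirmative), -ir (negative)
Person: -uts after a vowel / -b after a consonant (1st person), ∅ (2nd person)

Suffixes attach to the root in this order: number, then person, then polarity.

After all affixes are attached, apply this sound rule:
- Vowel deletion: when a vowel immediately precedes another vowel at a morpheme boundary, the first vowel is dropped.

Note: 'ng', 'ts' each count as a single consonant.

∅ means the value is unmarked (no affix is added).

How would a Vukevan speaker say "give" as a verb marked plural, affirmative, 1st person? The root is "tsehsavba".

Attach number plural -sa → tsehsavbasa.
Attach person 1st person -uts (after vowel 'a') → tsehsavbasauts.
Attach polarity affirmative -eh → tsehsavbasautseh.
Apply vowel deletion: tsehsavbasautseh → tsehsavbasutseh.

tsehsavbasutseh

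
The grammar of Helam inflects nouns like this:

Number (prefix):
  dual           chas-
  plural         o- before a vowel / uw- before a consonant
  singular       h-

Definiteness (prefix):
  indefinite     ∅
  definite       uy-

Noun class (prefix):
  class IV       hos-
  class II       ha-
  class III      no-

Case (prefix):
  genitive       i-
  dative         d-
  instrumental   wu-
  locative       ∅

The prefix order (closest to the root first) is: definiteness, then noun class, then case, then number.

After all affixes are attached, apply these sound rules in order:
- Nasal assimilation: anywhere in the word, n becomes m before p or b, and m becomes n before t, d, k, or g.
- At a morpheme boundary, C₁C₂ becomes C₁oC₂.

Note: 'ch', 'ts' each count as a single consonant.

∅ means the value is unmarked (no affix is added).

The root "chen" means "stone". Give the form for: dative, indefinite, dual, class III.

definiteness = indefinite: zero marking, form stays chen.
Attach noun class class III no- → nochen.
Attach case dative d- → dnochen.
Attach number dual chas- → chasdnochen.
Nasal assimilation: no change.
Apply epenthesis: chasdnochen → chasodonochen.

chasodonochen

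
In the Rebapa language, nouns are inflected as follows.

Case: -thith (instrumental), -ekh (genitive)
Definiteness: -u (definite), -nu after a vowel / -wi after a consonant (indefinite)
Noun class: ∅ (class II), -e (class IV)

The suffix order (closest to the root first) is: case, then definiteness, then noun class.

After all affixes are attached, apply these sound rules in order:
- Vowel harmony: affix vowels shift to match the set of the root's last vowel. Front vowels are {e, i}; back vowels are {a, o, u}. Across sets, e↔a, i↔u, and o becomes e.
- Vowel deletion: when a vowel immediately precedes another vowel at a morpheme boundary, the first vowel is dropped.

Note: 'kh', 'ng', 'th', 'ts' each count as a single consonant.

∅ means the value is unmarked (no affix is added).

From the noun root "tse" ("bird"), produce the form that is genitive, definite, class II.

Attach case genitive -ekh → tseekh.
Attach definiteness definite -u → tseekhu.
noun class = class II: zero marking, form stays tseekhu.
Apply vowel harmony: tseekhu → tseekhi.
Apply vowel deletion: tseekhi → tsekhi.

tsekhi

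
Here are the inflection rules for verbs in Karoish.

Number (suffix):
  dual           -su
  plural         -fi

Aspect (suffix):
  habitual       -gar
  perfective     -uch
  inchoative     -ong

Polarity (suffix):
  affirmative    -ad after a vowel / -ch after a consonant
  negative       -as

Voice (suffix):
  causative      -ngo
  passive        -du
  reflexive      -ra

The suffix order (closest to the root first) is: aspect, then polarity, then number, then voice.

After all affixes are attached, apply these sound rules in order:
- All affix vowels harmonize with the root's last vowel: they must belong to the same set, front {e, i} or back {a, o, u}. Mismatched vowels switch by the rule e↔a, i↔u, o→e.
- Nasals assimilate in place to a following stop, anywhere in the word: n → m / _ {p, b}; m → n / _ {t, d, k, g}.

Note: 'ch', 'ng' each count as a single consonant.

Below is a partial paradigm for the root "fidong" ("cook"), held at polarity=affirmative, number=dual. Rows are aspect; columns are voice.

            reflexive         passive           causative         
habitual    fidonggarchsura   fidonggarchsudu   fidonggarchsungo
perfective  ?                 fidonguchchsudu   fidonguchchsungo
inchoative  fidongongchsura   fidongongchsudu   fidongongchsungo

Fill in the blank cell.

fidonguchchsura

Attach aspect perfective -uch → fidonguch.
Attach polarity affirmative -ch (after consonant 'ch') → fidonguchch.
Attach number dual -su → fidonguchchsu.
Attach voice reflexive -ra → fidonguchchsura.
Vowel harmony: no change.
Nasal assimilation: no change.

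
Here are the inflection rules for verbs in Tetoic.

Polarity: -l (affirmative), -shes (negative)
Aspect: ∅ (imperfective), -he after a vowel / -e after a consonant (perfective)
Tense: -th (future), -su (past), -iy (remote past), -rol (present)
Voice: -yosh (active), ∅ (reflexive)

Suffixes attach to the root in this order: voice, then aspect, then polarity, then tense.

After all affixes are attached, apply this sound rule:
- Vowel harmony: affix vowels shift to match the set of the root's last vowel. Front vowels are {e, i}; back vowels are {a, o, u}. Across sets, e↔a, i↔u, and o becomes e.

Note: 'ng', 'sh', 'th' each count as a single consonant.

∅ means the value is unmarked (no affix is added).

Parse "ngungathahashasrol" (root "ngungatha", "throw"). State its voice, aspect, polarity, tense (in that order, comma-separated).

reflexive, perfective, negative, present

Segment: ngungatha-he-shes-rol.
voice: ∅ → reflexive.
aspect: -he/e → perfective.
polarity: -shes → negative.
tense: -rol → present.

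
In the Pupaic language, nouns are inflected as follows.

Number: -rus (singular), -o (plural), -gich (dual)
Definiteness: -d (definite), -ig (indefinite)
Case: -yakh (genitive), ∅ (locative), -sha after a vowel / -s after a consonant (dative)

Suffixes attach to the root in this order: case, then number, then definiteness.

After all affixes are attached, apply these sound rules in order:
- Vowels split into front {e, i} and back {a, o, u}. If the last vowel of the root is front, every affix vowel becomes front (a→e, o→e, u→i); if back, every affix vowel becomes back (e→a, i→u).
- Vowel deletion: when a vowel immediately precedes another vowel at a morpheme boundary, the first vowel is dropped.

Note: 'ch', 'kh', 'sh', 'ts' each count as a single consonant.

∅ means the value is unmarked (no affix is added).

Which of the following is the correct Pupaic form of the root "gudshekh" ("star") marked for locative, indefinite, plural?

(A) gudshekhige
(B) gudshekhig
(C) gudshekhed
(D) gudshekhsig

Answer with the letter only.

B

case = locative: zero marking, form stays gudshekh.
Attach number plural -o → gudshekho.
Attach definiteness indefinite -ig → gudshekhoig.
Apply vowel harmony: gudshekhoig → gudshekheig.
Apply vowel deletion: gudshekheig → gudshekhig.
So the correct form is gudshekhig, option (B).
(C) gudshekhed is wrong: it uses definite instead of indefinite for definiteness.
(D) gudshekhsig is wrong: it uses dative instead of locative for case.
(A) gudshekhige is wrong: it has the affixes in the wrong order.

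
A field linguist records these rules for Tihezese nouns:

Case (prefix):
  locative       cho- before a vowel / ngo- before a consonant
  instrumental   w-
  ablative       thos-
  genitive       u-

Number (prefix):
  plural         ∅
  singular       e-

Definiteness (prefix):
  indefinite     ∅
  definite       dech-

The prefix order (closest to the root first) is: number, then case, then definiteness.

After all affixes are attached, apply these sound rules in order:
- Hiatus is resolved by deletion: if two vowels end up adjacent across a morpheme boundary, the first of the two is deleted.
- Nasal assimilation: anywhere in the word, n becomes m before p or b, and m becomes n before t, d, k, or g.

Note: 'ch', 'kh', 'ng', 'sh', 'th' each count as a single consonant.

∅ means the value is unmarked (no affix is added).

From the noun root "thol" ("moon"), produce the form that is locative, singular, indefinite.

chethol

Attach number singular e- → ethol.
Attach case locative cho- (before vowel 'e') → choethol.
definiteness = indefinite: zero marking, form stays choethol.
Apply vowel deletion: choethol → chethol.
Nasal assimilation: no change.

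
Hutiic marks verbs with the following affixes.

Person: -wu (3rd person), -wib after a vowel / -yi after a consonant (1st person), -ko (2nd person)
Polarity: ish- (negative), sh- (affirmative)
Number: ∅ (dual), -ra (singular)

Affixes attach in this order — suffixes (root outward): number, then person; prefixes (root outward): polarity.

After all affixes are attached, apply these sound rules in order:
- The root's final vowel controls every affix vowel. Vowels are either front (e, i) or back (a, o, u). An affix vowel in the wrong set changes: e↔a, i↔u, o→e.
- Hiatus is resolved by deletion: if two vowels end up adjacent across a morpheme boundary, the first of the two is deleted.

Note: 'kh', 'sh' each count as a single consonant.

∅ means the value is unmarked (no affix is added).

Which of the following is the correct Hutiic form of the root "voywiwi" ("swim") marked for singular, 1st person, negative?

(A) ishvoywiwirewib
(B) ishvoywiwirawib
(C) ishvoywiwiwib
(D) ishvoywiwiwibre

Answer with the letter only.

A

Attach number singular -ra → voywiwira.
Attach person 1st person -wib (after vowel 'a') → voywiwirawib.
Attach polarity negative ish- → ishvoywiwirawib.
Apply vowel harmony: ishvoywiwirawib → ishvoywiwirewib.
Vowel deletion: no change.
So the correct form is ishvoywiwirewib, option (A).
(C) ishvoywiwiwib is wrong: it uses dual instead of singular for number.
(D) ishvoywiwiwibre is wrong: it has the affixes in the wrong order.
(B) ishvoywiwirawib is wrong: it fails to apply the sound rule(s).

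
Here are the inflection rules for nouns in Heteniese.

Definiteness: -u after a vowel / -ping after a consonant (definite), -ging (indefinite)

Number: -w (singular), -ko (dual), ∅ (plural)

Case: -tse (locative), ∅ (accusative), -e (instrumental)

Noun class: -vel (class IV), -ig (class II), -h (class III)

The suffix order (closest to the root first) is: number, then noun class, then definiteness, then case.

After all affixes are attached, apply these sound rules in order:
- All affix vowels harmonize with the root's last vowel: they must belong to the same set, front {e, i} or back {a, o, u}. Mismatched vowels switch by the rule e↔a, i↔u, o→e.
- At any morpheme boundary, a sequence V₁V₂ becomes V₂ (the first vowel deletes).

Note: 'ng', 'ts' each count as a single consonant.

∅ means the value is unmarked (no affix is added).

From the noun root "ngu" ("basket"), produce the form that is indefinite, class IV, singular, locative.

nguwvalgungtsa

Attach number singular -w → nguw.
Attach noun class class IV -vel → nguwvel.
Attach definiteness indefinite -ging → nguwvelging.
Attach case locative -tse → nguwvelgingtse.
Apply vowel harmony: nguwvelgingtse → nguwvalgungtsa.
Vowel deletion: no change.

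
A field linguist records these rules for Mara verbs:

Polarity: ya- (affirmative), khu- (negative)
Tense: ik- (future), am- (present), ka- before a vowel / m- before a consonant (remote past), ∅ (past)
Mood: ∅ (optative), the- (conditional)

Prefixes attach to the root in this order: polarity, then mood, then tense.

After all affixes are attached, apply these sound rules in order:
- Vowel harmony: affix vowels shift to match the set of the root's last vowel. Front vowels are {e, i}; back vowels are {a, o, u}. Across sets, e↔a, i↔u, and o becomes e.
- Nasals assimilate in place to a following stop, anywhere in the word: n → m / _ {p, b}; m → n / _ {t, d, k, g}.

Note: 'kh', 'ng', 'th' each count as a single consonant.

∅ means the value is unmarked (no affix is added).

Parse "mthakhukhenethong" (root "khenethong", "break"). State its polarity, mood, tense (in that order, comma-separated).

Segment: m-the-khu-khenethong.
polarity: khu- → negative.
mood: the- → conditional.
tense: ka/m- → remote past.

negative, conditional, remote past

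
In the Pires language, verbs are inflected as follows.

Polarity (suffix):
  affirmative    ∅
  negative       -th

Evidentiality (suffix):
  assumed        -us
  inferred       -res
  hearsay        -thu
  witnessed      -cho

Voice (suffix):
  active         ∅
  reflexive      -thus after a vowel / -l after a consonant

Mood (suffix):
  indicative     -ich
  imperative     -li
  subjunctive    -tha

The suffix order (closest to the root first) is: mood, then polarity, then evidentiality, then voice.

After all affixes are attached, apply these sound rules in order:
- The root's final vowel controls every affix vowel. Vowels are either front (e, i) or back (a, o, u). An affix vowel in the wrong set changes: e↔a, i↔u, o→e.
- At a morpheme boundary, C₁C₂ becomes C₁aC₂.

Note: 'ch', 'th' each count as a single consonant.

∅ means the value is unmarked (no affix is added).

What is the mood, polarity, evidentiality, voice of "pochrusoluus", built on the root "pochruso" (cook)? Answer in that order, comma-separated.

imperative, affirmative, assumed, active

Segment: pochruso-li-us.
mood: -li → imperative.
polarity: ∅ → affirmative.
evidentiality: -us → assumed.
voice: ∅ → active.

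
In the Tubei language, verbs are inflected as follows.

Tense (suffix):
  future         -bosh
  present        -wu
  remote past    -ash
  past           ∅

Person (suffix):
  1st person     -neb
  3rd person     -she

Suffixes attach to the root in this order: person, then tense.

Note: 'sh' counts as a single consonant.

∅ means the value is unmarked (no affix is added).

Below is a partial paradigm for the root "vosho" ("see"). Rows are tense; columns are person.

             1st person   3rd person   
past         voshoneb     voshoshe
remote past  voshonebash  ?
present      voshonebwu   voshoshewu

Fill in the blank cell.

voshosheash

Attach person 3rd person -she → voshoshe.
Attach tense remote past -ash → voshosheash.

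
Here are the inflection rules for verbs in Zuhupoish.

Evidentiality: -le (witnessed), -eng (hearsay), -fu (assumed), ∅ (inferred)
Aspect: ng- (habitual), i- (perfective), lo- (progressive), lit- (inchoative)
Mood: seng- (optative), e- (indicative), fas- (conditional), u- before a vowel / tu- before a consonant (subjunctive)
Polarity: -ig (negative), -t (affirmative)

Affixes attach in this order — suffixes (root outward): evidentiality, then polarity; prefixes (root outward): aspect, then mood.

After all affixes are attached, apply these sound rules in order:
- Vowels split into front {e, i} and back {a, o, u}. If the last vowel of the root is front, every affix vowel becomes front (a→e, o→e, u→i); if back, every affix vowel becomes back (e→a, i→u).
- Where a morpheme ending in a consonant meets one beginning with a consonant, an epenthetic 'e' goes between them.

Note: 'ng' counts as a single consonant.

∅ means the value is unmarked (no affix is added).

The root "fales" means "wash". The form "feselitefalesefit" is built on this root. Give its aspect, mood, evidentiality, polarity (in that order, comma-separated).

inchoative, conditional, assumed, affirmative

Segment: fas-lit-fales-fu-t.
aspect: lit- → inchoative.
mood: fas- → conditional.
evidentiality: -fu → assumed.
polarity: -t → affirmative.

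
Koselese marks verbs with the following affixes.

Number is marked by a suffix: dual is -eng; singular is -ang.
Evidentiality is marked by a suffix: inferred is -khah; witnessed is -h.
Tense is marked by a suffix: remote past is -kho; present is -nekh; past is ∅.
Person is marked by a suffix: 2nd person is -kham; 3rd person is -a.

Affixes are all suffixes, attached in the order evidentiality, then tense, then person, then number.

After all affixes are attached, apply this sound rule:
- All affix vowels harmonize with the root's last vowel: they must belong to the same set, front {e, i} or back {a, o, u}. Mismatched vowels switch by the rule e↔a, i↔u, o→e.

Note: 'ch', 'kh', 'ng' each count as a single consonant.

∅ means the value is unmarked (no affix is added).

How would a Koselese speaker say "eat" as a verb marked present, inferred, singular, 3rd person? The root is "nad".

Attach evidentiality inferred -khah → nadkhah.
Attach tense present -nekh → nadkhahnekh.
Attach person 3rd person -a → nadkhahnekha.
Attach number singular -ang → nadkhahnekhaang.
Apply vowel harmony: nadkhahnekhaang → nadkhahnakhaang.

nadkhahnakhaang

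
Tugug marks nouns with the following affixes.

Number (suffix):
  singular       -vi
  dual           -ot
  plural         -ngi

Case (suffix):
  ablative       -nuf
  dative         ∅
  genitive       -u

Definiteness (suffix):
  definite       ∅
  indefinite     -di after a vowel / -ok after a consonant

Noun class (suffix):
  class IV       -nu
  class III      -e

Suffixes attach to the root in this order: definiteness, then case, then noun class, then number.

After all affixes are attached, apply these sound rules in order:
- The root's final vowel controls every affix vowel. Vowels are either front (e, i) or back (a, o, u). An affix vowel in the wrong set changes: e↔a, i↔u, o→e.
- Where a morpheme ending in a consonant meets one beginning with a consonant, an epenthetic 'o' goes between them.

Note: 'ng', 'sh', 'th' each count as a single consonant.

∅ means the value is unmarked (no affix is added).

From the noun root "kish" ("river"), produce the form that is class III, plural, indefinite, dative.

kishekengi

Attach definiteness indefinite -ok (after consonant 'sh') → kishok.
case = dative: zero marking, form stays kishok.
Attach noun class class III -e → kishoke.
Attach number plural -ngi → kishokengi.
Apply vowel harmony: kishokengi → kishekengi.
Epenthesis: no change.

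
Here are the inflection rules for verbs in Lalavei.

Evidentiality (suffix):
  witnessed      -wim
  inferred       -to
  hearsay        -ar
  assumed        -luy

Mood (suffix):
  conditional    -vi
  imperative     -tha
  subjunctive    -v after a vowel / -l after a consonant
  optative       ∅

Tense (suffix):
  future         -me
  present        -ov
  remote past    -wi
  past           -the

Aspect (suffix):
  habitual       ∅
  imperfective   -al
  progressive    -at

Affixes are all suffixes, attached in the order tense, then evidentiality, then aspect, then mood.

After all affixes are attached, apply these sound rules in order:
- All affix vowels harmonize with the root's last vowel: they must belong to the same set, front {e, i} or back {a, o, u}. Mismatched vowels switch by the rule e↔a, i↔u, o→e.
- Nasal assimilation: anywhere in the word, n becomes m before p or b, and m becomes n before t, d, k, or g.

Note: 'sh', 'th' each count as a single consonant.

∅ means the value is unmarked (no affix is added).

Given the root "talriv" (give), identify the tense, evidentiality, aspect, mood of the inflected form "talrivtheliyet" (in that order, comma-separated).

past, assumed, progressive, optative

Segment: talriv-the-luy-at.
tense: -the → past.
evidentiality: -luy → assumed.
aspect: -at → progressive.
mood: ∅ → optative.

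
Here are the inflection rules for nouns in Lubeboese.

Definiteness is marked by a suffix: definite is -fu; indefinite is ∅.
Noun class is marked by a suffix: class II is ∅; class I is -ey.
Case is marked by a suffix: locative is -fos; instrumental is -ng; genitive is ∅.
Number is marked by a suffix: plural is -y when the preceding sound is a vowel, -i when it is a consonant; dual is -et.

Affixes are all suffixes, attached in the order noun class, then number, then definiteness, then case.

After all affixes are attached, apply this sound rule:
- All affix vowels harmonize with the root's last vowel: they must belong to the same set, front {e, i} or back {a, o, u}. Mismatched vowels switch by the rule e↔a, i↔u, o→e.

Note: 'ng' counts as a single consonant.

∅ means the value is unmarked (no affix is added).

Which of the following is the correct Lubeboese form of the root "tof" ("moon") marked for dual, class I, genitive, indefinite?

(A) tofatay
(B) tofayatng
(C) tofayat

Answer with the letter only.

Attach noun class class I -ey → tofey.
Attach number dual -et → tofeyet.
definiteness = indefinite: zero marking, form stays tofeyet.
case = genitive: zero marking, form stays tofeyet.
Apply vowel harmony: tofeyet → tofayat.
So the correct form is tofayat, option (C).
(A) tofatay is wrong: it has the affixes in the wrong order.
(B) tofayatng is wrong: it uses instrumental instead of genitive for case.

C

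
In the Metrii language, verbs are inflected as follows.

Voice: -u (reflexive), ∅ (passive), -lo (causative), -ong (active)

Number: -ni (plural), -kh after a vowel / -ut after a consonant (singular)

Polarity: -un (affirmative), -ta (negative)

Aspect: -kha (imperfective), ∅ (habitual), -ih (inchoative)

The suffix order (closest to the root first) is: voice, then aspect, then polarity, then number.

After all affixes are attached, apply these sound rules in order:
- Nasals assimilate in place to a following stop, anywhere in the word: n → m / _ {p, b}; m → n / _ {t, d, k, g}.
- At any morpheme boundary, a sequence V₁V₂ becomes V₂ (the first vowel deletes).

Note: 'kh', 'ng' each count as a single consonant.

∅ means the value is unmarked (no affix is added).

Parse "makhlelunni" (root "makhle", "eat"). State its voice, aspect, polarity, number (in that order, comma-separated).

Segment: makhle-lo-un-ni.
voice: -lo → causative.
aspect: ∅ → habitual.
polarity: -un → affirmative.
number: -ni → plural.

causative, habitual, affirmative, plural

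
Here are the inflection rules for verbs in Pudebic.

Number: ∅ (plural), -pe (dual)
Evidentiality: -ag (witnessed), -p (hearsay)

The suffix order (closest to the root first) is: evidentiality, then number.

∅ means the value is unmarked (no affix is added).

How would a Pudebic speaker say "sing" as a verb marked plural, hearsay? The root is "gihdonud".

gihdonudp

Attach evidentiality hearsay -p → gihdonudp.
number = plural: zero marking, form stays gihdonudp.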